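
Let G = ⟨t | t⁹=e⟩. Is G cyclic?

|G| = 9. The element t has order 9 (its powers give 9 distinct elements), so ⟨t⟩ = G and G is cyclic.

Answer: Yes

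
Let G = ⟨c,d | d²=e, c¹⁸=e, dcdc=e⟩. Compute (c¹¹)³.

Compute successive powers of (c¹¹), reducing at each step:
  (c¹¹)²: (c¹¹) · c¹¹ = c⁴
  (c¹¹)³: (c⁴) · c¹¹ = c¹⁵

Answer: c¹⁵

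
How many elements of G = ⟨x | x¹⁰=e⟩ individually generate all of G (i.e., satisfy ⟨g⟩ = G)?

G is cyclic of order 10. An element generates G iff its order is 10, and a cyclic group of order 10 has exactly φ(10) = 4 such elements.

Answer: 4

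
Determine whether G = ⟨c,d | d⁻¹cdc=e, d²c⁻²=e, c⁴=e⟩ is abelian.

c·d = cd but d·c = cd⁻¹, so c·d ≠ d·c and G is not abelian.

Answer: No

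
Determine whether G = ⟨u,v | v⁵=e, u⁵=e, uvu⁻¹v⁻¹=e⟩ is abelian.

Each pair of generators commutes: u·v = uv = v·u. Since the generators pairwise commute, every element of G commutes with every other, so G is abelian.

Answer: Yes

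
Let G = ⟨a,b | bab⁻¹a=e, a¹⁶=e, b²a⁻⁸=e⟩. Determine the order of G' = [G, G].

G' = [G, G] is generated by all commutators. The generator-pair commutators are: [a, b] = a².
The subgroup they normally generate is {e, a², a⁴, a⁶, a⁸, a¹⁰, a¹², a¹⁴}, of order 8.
Check: |G/G'| = 32/8 = 4 is the order of the abelianisation.

Answer: 8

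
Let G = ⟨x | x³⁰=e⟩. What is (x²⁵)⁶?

Compute successive powers of (x²⁵), reducing at each step:
  (x²⁵)²: (x²⁵) · x²⁵ = x²⁰
  (x²⁵)³: (x²⁰) · x²⁵ = x¹⁵
  (x²⁵)⁴: (x¹⁵) · x²⁵ = x¹⁰
  (x²⁵)⁵: (x¹⁰) · x²⁵ = x⁵
  (x²⁵)⁶: (x⁵) · x²⁵ = e

Answer: e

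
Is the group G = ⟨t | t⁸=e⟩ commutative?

G has a single generator, so G is cyclic and hence abelian.

Answer: Yes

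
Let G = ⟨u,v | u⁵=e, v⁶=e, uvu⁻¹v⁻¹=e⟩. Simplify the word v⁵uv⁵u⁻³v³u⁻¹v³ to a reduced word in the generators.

Multiply left to right, reducing at each step:
  (v⁵) · u = uv⁵
  (uv⁵) · v⁵ = uv⁴
  (uv⁴) · u⁻³ = u³v⁴
  (u³v⁴) · v³ = u³v
  (u³v) · u⁻¹ = u²v
  (u²v) · v³ = u²v⁴

Answer: u²v⁴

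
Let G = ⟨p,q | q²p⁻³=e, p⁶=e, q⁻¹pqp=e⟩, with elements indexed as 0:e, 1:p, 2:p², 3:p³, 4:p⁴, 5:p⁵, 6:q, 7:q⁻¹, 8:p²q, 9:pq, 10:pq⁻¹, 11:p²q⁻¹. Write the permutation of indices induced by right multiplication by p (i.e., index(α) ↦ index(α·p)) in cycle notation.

(0 1 2 3 4 5)(6 11 10 7 8 9)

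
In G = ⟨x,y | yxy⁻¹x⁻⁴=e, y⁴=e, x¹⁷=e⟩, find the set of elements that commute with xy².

⟨xy²⟩ ⊆ C_G(xy²) since powers of xy² commute with xy²; so |C_G(xy²)| ≥ |⟨xy²⟩| = 2.
By orbit–stabilizer, |C_G(xy²)| = |G| / |conj. class of xy²| = 68 / 17 = 4.
The 4 elements commuting with xy² are {e, xy², x⁷y, x¹¹y³}.

Answer: {e, xy², x⁷y, x¹¹y³}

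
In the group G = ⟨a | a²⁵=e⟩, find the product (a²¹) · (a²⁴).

Compute (a²¹) · (a²⁴) by multiplying left to right and reducing via the relations at each step:
  (a²¹) · a²⁴ = a²⁰

Answer: a²⁰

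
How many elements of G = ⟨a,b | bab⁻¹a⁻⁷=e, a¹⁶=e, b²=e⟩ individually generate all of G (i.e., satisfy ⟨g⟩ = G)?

⟨g⟩ = G would require ord(g) = |G| = 32, but the maximum element order in G is 16 < 32. So G is not cyclic and no single element generates it: the count is 0.

Answer: 0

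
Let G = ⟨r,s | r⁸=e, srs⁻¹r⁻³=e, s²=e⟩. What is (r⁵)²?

Compute successive powers of (r⁵), reducing at each step:
  (r⁵)²: (r⁵) · r⁵ = r²

Answer: r²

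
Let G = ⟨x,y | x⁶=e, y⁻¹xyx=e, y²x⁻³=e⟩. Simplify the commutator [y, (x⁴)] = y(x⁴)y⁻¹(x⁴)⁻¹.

[y, (x⁴)] = y·(x⁴)·y⁻¹·(x⁴)⁻¹.
  y · (x⁴) = x²y
  (x²y) · (y⁻¹) = x²
  (x²) · (x²) = x⁴

Answer: x⁴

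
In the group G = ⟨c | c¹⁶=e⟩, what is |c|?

Compute successive powers until reaching e:
  c¹ = c, c² = c², c³ = c³, c⁴ = c⁴, c⁵ = c⁵, c⁶ = c⁶, c⁷ = c⁷, c⁸ = c⁸, c⁹ = c⁹, c¹⁰ = c¹⁰, c¹¹ = c¹¹, c¹² = c¹², c¹³ = c¹³, c¹⁴ = c¹⁴, c¹⁵ = c¹⁵, c¹⁶ = e.
The smallest positive k with cᵏ = e is 16.

Answer: 16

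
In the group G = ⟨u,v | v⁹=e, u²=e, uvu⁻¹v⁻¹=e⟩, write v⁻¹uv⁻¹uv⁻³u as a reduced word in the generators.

Multiply left to right, reducing at each step:
  (v⁸) · u = uv⁸
  (uv⁸) · v⁻¹ = uv⁷
  (uv⁷) · u = v⁷
  (v⁷) · v⁻³ = v⁴
  (v⁴) · u = uv⁴

Answer: uv⁴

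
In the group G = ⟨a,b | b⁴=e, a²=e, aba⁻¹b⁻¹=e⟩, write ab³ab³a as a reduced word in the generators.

Multiply left to right, reducing at each step:
  a · b³ = ab³
  (ab³) · a = b³
  (b³) · b³ = b²
  (b²) · a = ab²

Answer: ab²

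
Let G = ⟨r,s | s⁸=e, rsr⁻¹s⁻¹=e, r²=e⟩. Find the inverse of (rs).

The order of (rs) is 8 (smallest k with (rs)ᵏ = e), so (rs)⁻¹ = (rs)⁷ = rs⁷.
Check: (rs) · (rs⁷) → (rs) · r = s;   s · s⁷ = e, giving e as required.

Answer: rs⁷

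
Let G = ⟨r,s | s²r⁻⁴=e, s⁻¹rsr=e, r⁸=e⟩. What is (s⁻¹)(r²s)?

Compute (s⁻¹) · (r²s) by multiplying left to right and reducing via the relations at each step:
  (s⁻¹) · r² = r²s
  (r²s) · s = r⁶

Answer: r⁶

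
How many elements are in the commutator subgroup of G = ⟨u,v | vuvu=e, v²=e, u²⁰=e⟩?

G' = [G, G] is generated by all commutators. The generator-pair commutators are: [u, v] = u².
The subgroup they normally generate is {e, u², u⁴, u⁶, u⁸, u¹⁰, u¹², u¹⁴, u¹⁶, u¹⁸}, of order 10.
Check: |G/G'| = 40/10 = 4 is the order of the abelianisation.

Answer: 10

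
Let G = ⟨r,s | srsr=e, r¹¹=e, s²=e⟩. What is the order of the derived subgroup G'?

G' = [G, G] is generated by all commutators. The generator-pair commutators are: [r, s] = r².
The subgroup they normally generate is {e, r, r², r³, r⁴, r⁵, r⁶, r⁷, r⁸, r⁹, r¹⁰}, of order 11.
Check: |G/G'| = 22/11 = 2 is the order of the abelianisation.

Answer: 11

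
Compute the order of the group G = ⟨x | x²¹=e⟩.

G is generated by a single element, so G is cyclic. The relator gives x²¹ = e and no smaller power is forced to be e, so the 21 powers {e, x, x², x³, x⁴, x⁵, x⁶, x⁷, x⁸, x⁹, x²⁰, x¹², x¹³, x¹¹, x¹⁰, x¹⁴, x¹⁵, x¹⁶, x¹⁷, x¹⁸, x¹⁹} are distinct. Hence |G| = 21.

Answer: 21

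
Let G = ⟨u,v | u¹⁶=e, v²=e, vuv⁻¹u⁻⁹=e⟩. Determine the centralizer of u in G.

⟨u⟩ ⊆ C_G(u) since powers of u commute with u; so |C_G(u)| ≥ |⟨u⟩| = 16.
By orbit–stabilizer, |C_G(u)| = |G| / |conj. class of u| = 32 / 2 = 16.
The 16 elements commuting with u are {e, u, u², u³, u⁴, u⁵, u⁶, u⁷, u⁸, u⁹, u¹⁰, u¹¹, u¹², u¹³, u¹⁴, u¹⁵}.

Answer: {e, u, u², u³, u⁴, u⁵, u⁶, u⁷, u⁸, u⁹, u¹⁰, u¹¹, u¹², u¹³, u¹⁴, u¹⁵}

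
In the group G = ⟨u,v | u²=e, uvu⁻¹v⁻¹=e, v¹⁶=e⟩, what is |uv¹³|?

Compute successive powers until reaching e:
  (uv¹³)¹ = uv¹³, (uv¹³)² = v¹⁰, (uv¹³)³ = uv⁷, (uv¹³)⁴ = v⁴, (uv¹³)⁵ = uv, (uv¹³)⁶ = v¹⁴, (uv¹³)⁷ = uv¹¹, (uv¹³)⁸ = v⁸, (uv¹³)⁹ = uv⁵, (uv¹³)¹⁰ = v², (uv¹³)¹¹ = uv¹⁵, (uv¹³)¹² = v¹², (uv¹³)¹³ = uv⁹, (uv¹³)¹⁴ = v⁶, (uv¹³)¹⁵ = uv³, (uv¹³)¹⁶ = e.
The smallest positive k with (uv¹³)ᵏ = e is 16.

Answer: 16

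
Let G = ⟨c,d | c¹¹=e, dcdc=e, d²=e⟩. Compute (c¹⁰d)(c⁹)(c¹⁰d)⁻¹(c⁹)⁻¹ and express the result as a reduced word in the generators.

[(c¹⁰d), (c⁹)] = (c¹⁰d)·(c⁹)·(c¹⁰d)⁻¹·(c⁹)⁻¹.
  (c¹⁰d) · (c⁹) = cd
  (cd) · (c¹⁰d) = c²
  (c²) · (c²) = c⁴

Answer: c⁴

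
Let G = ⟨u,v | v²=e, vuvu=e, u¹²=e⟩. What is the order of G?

Enumerate words in the generators, reducing via the relations: the distinct elements are
  {e, u, v, uv, u², u³, u⁴, u⁵, u⁶, u⁷, u⁸, u⁹, u²v, u³v, u¹¹, u¹⁰, u⁴v, u⁵v, u⁶v, u⁷v, u⁸v, u⁹v, u¹¹v, u¹⁰v}.
No further products give new elements, so |G| = 24.

Answer: 24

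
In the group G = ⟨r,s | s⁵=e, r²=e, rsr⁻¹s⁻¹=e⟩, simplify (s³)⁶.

Compute successive powers of (s³), reducing at each step:
  (s³)²: (s³) · s³ = s
  (s³)³: s · s³ = s⁴
  (s³)⁴: (s⁴) · s³ = s²
  (s³)⁵: (s²) · s³ = e
  (s³)⁶: e · s³ = s³

Answer: s³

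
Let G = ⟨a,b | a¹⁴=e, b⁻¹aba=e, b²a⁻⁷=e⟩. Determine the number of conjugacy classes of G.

The conjugacy classes (representative and size) are:
  [e] (size 1), [a¹³] (size 2), [a¹²] (size 2), [a¹¹] (size 2), [a⁴] (size 2), [a⁵] (size 2), [a⁸] (size 2), [a⁷] (size 1), [a⁵b⁻¹] (size 7), [a⁵b] (size 7).
Class equation: 1 + 2 + 2 + 2 + 2 + 2 + 2 + 1 + 7 + 7 = 28 = |G|. So G has 10 conjugacy classes.

Answer: 10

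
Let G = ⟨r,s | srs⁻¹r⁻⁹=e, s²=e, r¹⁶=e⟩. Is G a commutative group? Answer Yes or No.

r·s = rs but s·r = r⁹s, so r·s ≠ s·r and G is not abelian.

Answer: No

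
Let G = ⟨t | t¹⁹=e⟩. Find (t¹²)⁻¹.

The order of (t¹²) is 19 (smallest k with (t¹²)ᵏ = e), so (t¹²)⁻¹ = (t¹²)¹⁸ = t⁷.
Check: (t¹²) · (t⁷) → (t¹²) · t⁷ = e, giving e as required.

Answer: t⁷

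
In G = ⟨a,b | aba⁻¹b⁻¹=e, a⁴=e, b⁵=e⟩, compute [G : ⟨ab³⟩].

First find ord(ab³) by computing successive powers:
  (ab³)¹ = ab³, (ab³)² = a²b, (ab³)³ = a³b⁴, (ab³)⁴ = b², (ab³)⁵ = a, (ab³)⁶ = a²b³, (ab³)⁷ = a³b, (ab³)⁸ = b⁴, (ab³)⁹ = ab², (ab³)¹⁰ = a², (ab³)¹¹ = a³b³, (ab³)¹² = b, (ab³)¹³ = ab⁴, (ab³)¹⁴ = a²b², (ab³)¹⁵ = a³, (ab³)¹⁶ = b³, (ab³)¹⁷ = ab, (ab³)¹⁸ = a²b⁴, (ab³)¹⁹ = a³b², (ab³)²⁰ = e.
So |⟨ab³⟩| = ord(ab³) = 20. With |G| = 20, by Lagrange [G : ⟨ab³⟩] = 20/20 = 1.

Answer: 1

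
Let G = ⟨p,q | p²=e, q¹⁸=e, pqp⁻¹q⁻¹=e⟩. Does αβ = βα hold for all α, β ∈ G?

Each pair of generators commutes: p·q = pq = q·p. Since the generators pairwise commute, every element of G commutes with every other, so G is abelian.

Answer: Yes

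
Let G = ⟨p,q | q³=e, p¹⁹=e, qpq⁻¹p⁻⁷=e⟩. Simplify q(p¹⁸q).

Compute q · (p¹⁸q) by multiplying left to right and reducing via the relations at each step:
  q · p¹⁸ = p¹²q
  (p¹²q) · q = p¹²q²

Answer: p¹²q²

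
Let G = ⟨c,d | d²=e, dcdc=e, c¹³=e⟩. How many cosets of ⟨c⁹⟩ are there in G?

First find ord(c⁹) by computing successive powers:
  (c⁹)¹ = c⁹, (c⁹)² = c⁵, (c⁹)³ = c, (c⁹)⁴ = c¹⁰, (c⁹)⁵ = c⁶, (c⁹)⁶ = c², (c⁹)⁷ = c¹¹, (c⁹)⁸ = c⁷, (c⁹)⁹ = c³, (c⁹)¹⁰ = c¹², (c⁹)¹¹ = c⁸, (c⁹)¹² = c⁴, (c⁹)¹³ = e.
So |⟨c⁹⟩| = ord(c⁹) = 13. With |G| = 26, by Lagrange [G : ⟨c⁹⟩] = 26/13 = 2.

Answer: 2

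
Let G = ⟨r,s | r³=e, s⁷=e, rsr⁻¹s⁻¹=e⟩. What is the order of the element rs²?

Compute successive powers until reaching e:
  (rs²)¹ = rs², (rs²)² = r²s⁴, (rs²)³ = s⁶, (rs²)⁴ = rs, (rs²)⁵ = r²s³, (rs²)⁶ = s⁵, (rs²)⁷ = r, (rs²)⁸ = r²s², (rs²)⁹ = s⁴, (rs²)¹⁰ = rs⁶, (rs²)¹¹ = r²s, (rs²)¹² = s³, (rs²)¹³ = rs⁵, (rs²)¹⁴ = r², (rs²)¹⁵ = s², (rs²)¹⁶ = rs⁴, (rs²)¹⁷ = r²s⁶, (rs²)¹⁸ = s, (rs²)¹⁹ = rs³, (rs²)²⁰ = r²s⁵, (rs²)²¹ = e.
The smallest positive k with (rs²)ᵏ = e is 21.

Answer: 21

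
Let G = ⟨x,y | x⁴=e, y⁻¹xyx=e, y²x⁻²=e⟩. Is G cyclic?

Every cyclic group is abelian. But x·y = xy while y·x = xy⁻¹, so x·y ≠ y·x and G is not abelian. Hence G is not cyclic.

Answer: No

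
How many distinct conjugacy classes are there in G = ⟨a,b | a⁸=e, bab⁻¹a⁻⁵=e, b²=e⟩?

The conjugacy classes (representative and size) are:
  [e] (size 1), [a⁵] (size 2), [a²] (size 1), [a⁷] (size 2), [a⁴] (size 1), [a⁶] (size 1), [b] (size 2), [a⁵b] (size 2), [a²b] (size 2), [a³b] (size 2).
Class equation: 1 + 2 + 1 + 2 + 1 + 1 + 2 + 2 + 2 + 2 = 16 = |G|. So G has 10 conjugacy classes.

Answer: 10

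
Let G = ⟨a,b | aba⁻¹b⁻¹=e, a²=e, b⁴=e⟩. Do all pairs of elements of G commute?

Each pair of generators commutes: a·b = ab = b·a. Since the generators pairwise commute, every element of G commutes with every other, so G is abelian.

Answer: Yes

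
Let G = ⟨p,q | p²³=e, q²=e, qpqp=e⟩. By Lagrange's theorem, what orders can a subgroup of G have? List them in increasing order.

|G| = 46 = 2 · 23. By Lagrange's theorem the order of any subgroup divides 46; the divisors of 46 are 1, 2, 23, 46.

Answer: 1, 2, 23, 46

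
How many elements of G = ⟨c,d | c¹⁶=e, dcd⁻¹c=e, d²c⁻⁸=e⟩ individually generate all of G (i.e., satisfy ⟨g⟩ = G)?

⟨g⟩ = G would require ord(g) = |G| = 32, but the maximum element order in G is 16 < 32. So G is not cyclic and no single element generates it: the count is 0.

Answer: 0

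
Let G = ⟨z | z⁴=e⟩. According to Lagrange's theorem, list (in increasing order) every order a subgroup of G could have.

|G| = 4 = 2². By Lagrange's theorem the order of any subgroup divides 4; the divisors of 4 are 1, 2, 4.

Answer: 1, 2, 4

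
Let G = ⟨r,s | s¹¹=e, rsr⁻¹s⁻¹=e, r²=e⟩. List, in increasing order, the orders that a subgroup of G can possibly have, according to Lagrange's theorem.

|G| = 22 = 2 · 11. By Lagrange's theorem the order of any subgroup divides 22; the divisors of 22 are 1, 2, 11, 22.

Answer: 1, 2, 11, 22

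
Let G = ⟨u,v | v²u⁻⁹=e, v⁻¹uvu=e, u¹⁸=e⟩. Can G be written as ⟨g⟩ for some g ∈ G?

Every cyclic group is abelian. But u·v = uv while v·u = u⁸v⁻¹, so u·v ≠ v·u and G is not abelian. Hence G is not cyclic.

Answer: No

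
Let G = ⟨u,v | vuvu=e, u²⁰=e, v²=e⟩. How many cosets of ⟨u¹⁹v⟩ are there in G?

First find ord(u¹⁹v) by computing successive powers:
  (u¹⁹v)¹ = u¹⁹v, (u¹⁹v)² = e.
So |⟨u¹⁹v⟩| = ord(u¹⁹v) = 2. With |G| = 40, by Lagrange [G : ⟨u¹⁹v⟩] = 40/2 = 20.

Answer: 20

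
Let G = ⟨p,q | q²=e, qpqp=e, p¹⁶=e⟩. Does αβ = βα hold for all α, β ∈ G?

p·q = pq but q·p = p¹⁵q, so p·q ≠ q·p and G is not abelian.

Answer: No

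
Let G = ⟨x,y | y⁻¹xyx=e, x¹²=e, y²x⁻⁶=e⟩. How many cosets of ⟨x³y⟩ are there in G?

First find ord(x³y) by computing successive powers:
  (x³y)¹ = x³y, (x³y)² = x⁶, (x³y)³ = x³y⁻¹, (x³y)⁴ = e.
So |⟨x³y⟩| = ord(x³y) = 4. With |G| = 24, by Lagrange [G : ⟨x³y⟩] = 24/4 = 6.

Answer: 6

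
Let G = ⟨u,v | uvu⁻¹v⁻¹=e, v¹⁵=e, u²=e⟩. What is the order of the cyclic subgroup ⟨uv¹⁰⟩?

|⟨uv¹⁰⟩| equals the order of uv¹⁰. Compute successive powers until reaching e:
  (uv¹⁰)¹ = uv¹⁰, (uv¹⁰)² = v⁵, (uv¹⁰)³ = u, (uv¹⁰)⁴ = v¹⁰, (uv¹⁰)⁵ = uv⁵, (uv¹⁰)⁶ = e.
The smallest positive k with (uv¹⁰)ᵏ = e is 6, so |⟨uv¹⁰⟩| = 6.

Answer: 6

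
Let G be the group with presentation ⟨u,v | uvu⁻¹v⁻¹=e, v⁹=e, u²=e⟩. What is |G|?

Enumerate words in the generators, reducing via the relations: the distinct elements are
  {e, u, v, uv, v², v³, v⁴, v⁵, v⁶, v⁷, v⁸, uv², uv³, uv⁴, uv⁵, uv⁶, uv⁷, uv⁸}.
No further products give new elements, so |G| = 18.

Answer: 18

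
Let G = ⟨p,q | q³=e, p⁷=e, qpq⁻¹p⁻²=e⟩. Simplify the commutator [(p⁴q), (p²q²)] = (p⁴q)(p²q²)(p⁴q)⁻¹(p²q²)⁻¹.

[(p⁴q), (p²q²)] = (p⁴q)·(p²q²)·(p⁴q)⁻¹·(p²q²)⁻¹.
  (p⁴q) · (p²q²) = p
  p · (p⁵q²) = p⁶q²
  (p⁶q²) · (p³q) = p⁴

Answer: p⁴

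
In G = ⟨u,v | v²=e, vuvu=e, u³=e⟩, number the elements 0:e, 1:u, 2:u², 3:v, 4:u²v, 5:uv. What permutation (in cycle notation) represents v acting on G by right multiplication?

(0 3)(1 5)(2 4)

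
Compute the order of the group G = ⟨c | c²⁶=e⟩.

G is generated by a single element, so G is cyclic. The relator gives c²⁶ = e and no smaller power is forced to be e, so the 26 powers {c, e, c², c³, c⁴, c⁵, c⁶, c⁷, c⁸, c⁹, c²², c²³, c²¹, c²⁰, c²⁴, c²⁵, c¹², c¹³, c¹¹, c¹⁰, c¹⁴, c¹⁵, c¹⁶, c¹⁷, c¹⁸, c¹⁹} are distinct. Hence |G| = 26.

Answer: 26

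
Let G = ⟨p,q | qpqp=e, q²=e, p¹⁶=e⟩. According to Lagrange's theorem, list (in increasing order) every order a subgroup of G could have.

|G| = 32 = 2⁵. By Lagrange's theorem the order of any subgroup divides 32; the divisors of 32 are 1, 2, 4, 8, 16, 32.

Answer: 1, 2, 4, 8, 16, 32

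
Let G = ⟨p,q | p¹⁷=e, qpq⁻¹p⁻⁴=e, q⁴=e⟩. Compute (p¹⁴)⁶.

Compute successive powers of (p¹⁴), reducing at each step:
  (p¹⁴)²: (p¹⁴) · p¹⁴ = p¹¹
  (p¹⁴)³: (p¹¹) · p¹⁴ = p⁸
  (p¹⁴)⁴: (p⁸) · p¹⁴ = p⁵
  (p¹⁴)⁵: (p⁵) · p¹⁴ = p²
  (p¹⁴)⁶: (p²) · p¹⁴ = p¹⁶

Answer: p¹⁶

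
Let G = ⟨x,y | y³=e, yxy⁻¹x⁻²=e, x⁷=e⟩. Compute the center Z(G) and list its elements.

An element z ∈ Z(G) iff z commutes with every generator.
For example e is central: e·x = x = x·e; e·y = y = y·e.
Whereas x ∉ Z(G) since x·y = xy ≠ x²y = y·x.
Checking each of the 21 elements this way gives Z(G) = {e}, of order 1.

Answer: {e}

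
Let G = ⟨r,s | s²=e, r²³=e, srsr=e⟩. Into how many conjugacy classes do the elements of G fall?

The conjugacy classes (representative and size) are:
  [e] (size 1), [r] (size 2), [r²¹] (size 2), [r²⁰] (size 2), [r⁴] (size 2), [r¹⁸] (size 2), [r⁶] (size 2), [r¹⁶] (size 2), [r⁸] (size 2), [r⁹] (size 2), [r¹⁰] (size 2), [r¹²] (size 2), [r¹⁸s] (size 23).
Class equation: 1 + 2 + 2 + 2 + 2 + 2 + 2 + 2 + 2 + 2 + 2 + 2 + 23 = 46 = |G|. So G has 13 conjugacy classes.

Answer: 13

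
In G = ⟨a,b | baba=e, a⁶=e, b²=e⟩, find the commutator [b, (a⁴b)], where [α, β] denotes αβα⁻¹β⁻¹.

[b, (a⁴b)] = b·(a⁴b)·b⁻¹·(a⁴b)⁻¹.
  b · (a⁴b) = a²
  (a²) · b = a²b
  (a²b) · (a⁴b) = a⁴

Answer: a⁴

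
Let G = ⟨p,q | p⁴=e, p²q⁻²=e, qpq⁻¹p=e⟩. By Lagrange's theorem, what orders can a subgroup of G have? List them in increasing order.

|G| = 8 = 2³. By Lagrange's theorem the order of any subgroup divides 8; the divisors of 8 are 1, 2, 4, 8.

Answer: 1, 2, 4, 8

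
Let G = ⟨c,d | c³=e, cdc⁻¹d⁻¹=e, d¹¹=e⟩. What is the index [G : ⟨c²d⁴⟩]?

First find ord(c²d⁴) by computing successive powers:
  (c²d⁴)¹ = c²d⁴, (c²d⁴)² = cd⁸, (c²d⁴)³ = d, (c²d⁴)⁴ = c²d⁵, (c²d⁴)⁵ = cd⁹, (c²d⁴)⁶ = d², (c²d⁴)⁷ = c²d⁶, (c²d⁴)⁸ = cd¹⁰, (c²d⁴)⁹ = d³, (c²d⁴)¹⁰ = c²d⁷, (c²d⁴)¹¹ = c, (c²d⁴)¹² = d⁴, (c²d⁴)¹³ = c²d⁸, (c²d⁴)¹⁴ = cd, (c²d⁴)¹⁵ = d⁵, (c²d⁴)¹⁶ = c²d⁹, (c²d⁴)¹⁷ = cd², (c²d⁴)¹⁸ = d⁶, (c²d⁴)¹⁹ = c²d¹⁰, (c²d⁴)²⁰ = cd³, (c²d⁴)²¹ = d⁷, (c²d⁴)²² = c², (c²d⁴)²³ = cd⁴, (c²d⁴)²⁴ = d⁸, (c²d⁴)²⁵ = c²d, (c²d⁴)²⁶ = cd⁵, (c²d⁴)²⁷ = d⁹, (c²d⁴)²⁸ = c²d², (c²d⁴)²⁹ = cd⁶, (c²d⁴)³⁰ = d¹⁰, (c²d⁴)³¹ = c²d³, (c²d⁴)³² = cd⁷, (c²d⁴)³³ = e.
So |⟨c²d⁴⟩| = ord(c²d⁴) = 33. With |G| = 33, by Lagrange [G : ⟨c²d⁴⟩] = 33/33 = 1.

Answer: 1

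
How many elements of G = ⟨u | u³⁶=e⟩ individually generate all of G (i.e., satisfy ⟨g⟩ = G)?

G is cyclic of order 36. An element generates G iff its order is 36, and a cyclic group of order 36 has exactly φ(36) = 12 such elements.

Answer: 12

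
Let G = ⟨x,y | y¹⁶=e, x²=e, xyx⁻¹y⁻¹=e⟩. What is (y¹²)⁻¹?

The order of (y¹²) is 4 (smallest k with (y¹²)ᵏ = e), so (y¹²)⁻¹ = (y¹²)³ = y⁴.
Check: (y¹²) · (y⁴) → (y¹²) · y⁴ = e, giving e as required.

Answer: y⁴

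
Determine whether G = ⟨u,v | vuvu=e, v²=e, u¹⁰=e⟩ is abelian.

u·v = uv but v·u = u⁹v, so u·v ≠ v·u and G is not abelian.

Answer: No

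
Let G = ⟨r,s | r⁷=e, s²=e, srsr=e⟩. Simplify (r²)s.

Compute (r²) · s by multiplying left to right and reducing via the relations at each step:
  (r²) · s = r²s

Answer: r²s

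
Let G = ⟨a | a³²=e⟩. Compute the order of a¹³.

Compute successive powers until reaching e:
  (a¹³)¹ = a¹³, (a¹³)² = a²⁶, (a¹³)³ = a⁷, (a¹³)⁴ = a²⁰, (a¹³)⁵ = a, (a¹³)⁶ = a¹⁴, (a¹³)⁷ = a²⁷, (a¹³)⁸ = a⁸, (a¹³)⁹ = a²¹, (a¹³)¹⁰ = a², (a¹³)¹¹ = a¹⁵, (a¹³)¹² = a²⁸, (a¹³)¹³ = a⁹, (a¹³)¹⁴ = a²², (a¹³)¹⁵ = a³, (a¹³)¹⁶ = a¹⁶, (a¹³)¹⁷ = a²⁹, (a¹³)¹⁸ = a¹⁰, (a¹³)¹⁹ = a²³, (a¹³)²⁰ = a⁴, (a¹³)²¹ = a¹⁷, (a¹³)²² = a³⁰, (a¹³)²³ = a¹¹, (a¹³)²⁴ = a²⁴, (a¹³)²⁵ = a⁵, (a¹³)²⁶ = a¹⁸, (a¹³)²⁷ = a³¹, (a¹³)²⁸ = a¹², (a¹³)²⁹ = a²⁵, (a¹³)³⁰ = a⁶, (a¹³)³¹ = a¹⁹, (a¹³)³² = e.
The smallest positive k with (a¹³)ᵏ = e is 32.

Answer: 32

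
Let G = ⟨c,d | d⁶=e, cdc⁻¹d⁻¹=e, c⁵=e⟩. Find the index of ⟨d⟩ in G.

First find ord(d) by computing successive powers:
  d¹ = d, d² = d², d³ = d³, d⁴ = d⁴, d⁵ = d⁵, d⁶ = e.
So |⟨d⟩| = ord(d) = 6. With |G| = 30, by Lagrange [G : ⟨d⟩] = 30/6 = 5.

Answer: 5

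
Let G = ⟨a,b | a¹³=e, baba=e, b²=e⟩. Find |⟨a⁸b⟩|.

|⟨a⁸b⟩| equals the order of a⁸b. Compute successive powers until reaching e:
  (a⁸b)¹ = a⁸b, (a⁸b)² = e.
The smallest positive k with (a⁸b)ᵏ = e is 2, so |⟨a⁸b⟩| = 2.

Answer: 2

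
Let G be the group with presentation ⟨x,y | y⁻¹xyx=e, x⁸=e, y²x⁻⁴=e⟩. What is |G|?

Enumerate words in the generators, reducing via the relations: the distinct elements are
  {e, x, y, xy, x², x³, x⁴, x⁵, x⁶, x⁷, x²y, x³y, y⁻¹, xy⁻¹, x²y⁻¹, x³y⁻¹}.
No further products give new elements, so |G| = 16.

Answer: 16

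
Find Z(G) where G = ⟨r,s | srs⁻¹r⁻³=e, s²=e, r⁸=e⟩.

An element z ∈ Z(G) iff z commutes with every generator.
For example r⁴ is central: (r⁴)·r = r⁵ = r·(r⁴); (r⁴)·s = r⁴s = s·(r⁴).
Whereas r ∉ Z(G) since r·s = rs ≠ r³s = s·r.
Checking each of the 16 elements this way gives Z(G) = {e, r⁴}, of order 2.

Answer: {e, r⁴}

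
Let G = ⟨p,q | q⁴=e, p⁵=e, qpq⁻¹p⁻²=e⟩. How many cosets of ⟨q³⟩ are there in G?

First find ord(q³) by computing successive powers:
  (q³)¹ = q³, (q³)² = q², (q³)³ = q, (q³)⁴ = e.
So |⟨q³⟩| = ord(q³) = 4. With |G| = 20, by Lagrange [G : ⟨q³⟩] = 20/4 = 5.

Answer: 5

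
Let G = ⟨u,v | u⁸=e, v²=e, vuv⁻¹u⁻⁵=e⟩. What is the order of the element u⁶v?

Compute successive powers until reaching e:
  (u⁶v)¹ = u⁶v, (u⁶v)² = u⁴, (u⁶v)³ = u²v, (u⁶v)⁴ = e.
The smallest positive k with (u⁶v)ᵏ = e is 4.

Answer: 4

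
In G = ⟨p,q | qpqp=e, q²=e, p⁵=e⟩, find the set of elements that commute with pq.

⟨pq⟩ ⊆ C_G(pq) since powers of pq commute with pq; so |C_G(pq)| ≥ |⟨pq⟩| = 2.
By orbit–stabilizer, |C_G(pq)| = |G| / |conj. class of pq| = 10 / 5 = 2.
The 2 elements commuting with pq are {e, pq}.

Answer: {e, pq}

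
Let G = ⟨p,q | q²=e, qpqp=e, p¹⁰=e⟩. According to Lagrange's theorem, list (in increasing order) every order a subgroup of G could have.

|G| = 20 = 2² · 5. By Lagrange's theorem the order of any subgroup divides 20; the divisors of 20 are 1, 2, 4, 5, 10, 20.

Answer: 1, 2, 4, 5, 10, 20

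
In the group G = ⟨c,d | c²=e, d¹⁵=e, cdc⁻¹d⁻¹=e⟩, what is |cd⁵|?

Compute successive powers until reaching e:
  (cd⁵)¹ = cd⁵, (cd⁵)² = d¹⁰, (cd⁵)³ = c, (cd⁵)⁴ = d⁵, (cd⁵)⁵ = cd¹⁰, (cd⁵)⁶ = e.
The smallest positive k with (cd⁵)ᵏ = e is 6.

Answer: 6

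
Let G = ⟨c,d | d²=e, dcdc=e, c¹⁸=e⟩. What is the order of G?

Enumerate words in the generators, reducing via the relations: the distinct elements are
  {c, d, e, cd, c², c³, c⁴, c⁵, c⁶, c⁷, c⁸, c⁹, c²d, c³d, c¹², c¹³, c¹¹, c¹⁰, c¹⁴, c¹⁵, c¹⁶, c¹⁷, c⁴d, c⁵d, c⁶d, c⁷d, c⁸d, c⁹d, c¹²d, c¹³d, c¹¹d, c¹⁰d, c¹⁴d, c¹⁵d, c¹⁶d, c¹⁷d}.
No further products give new elements, so |G| = 36.

Answer: 36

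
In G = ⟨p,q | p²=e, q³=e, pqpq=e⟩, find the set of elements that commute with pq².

⟨pq²⟩ ⊆ C_G(pq²) since powers of pq² commute with pq²; so |C_G(pq²)| ≥ |⟨pq²⟩| = 2.
By orbit–stabilizer, |C_G(pq²)| = |G| / |conj. class of pq²| = 6 / 3 = 2.
The 2 elements commuting with pq² are {e, pq²}.

Answer: {e, pq²}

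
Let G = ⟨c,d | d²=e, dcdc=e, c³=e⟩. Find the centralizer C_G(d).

⟨d⟩ ⊆ C_G(d) since powers of d commute with d; so |C_G(d)| ≥ |⟨d⟩| = 2.
By orbit–stabilizer, |C_G(d)| = |G| / |conj. class of d| = 6 / 3 = 2.
The 2 elements commuting with d are {e, d}.

Answer: {e, d}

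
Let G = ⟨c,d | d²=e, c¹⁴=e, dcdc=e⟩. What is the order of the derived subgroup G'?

G' = [G, G] is generated by all commutators. The generator-pair commutators are: [c, d] = c².
The subgroup they normally generate is {e, c², c⁴, c⁶, c⁸, c¹⁰, c¹²}, of order 7.
Check: |G/G'| = 28/7 = 4 is the order of the abelianisation.

Answer: 7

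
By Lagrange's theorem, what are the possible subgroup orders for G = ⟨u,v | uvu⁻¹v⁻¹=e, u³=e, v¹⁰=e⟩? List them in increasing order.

|G| = 30 = 2 · 3 · 5. By Lagrange's theorem the order of any subgroup divides 30; the divisors of 30 are 1, 2, 3, 5, 6, 10, 15, 30.

Answer: 1, 2, 3, 5, 6, 10, 15, 30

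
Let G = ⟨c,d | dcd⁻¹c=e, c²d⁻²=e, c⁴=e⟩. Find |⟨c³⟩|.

|⟨c³⟩| equals the order of c³. Compute successive powers until reaching e:
  (c³)¹ = c³, (c³)² = c², (c³)³ = c, (c³)⁴ = e.
The smallest positive k with (c³)ᵏ = e is 4, so |⟨c³⟩| = 4.

Answer: 4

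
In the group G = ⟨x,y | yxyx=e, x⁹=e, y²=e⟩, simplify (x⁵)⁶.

Compute successive powers of (x⁵), reducing at each step:
  (x⁵)²: (x⁵) · x⁵ = x
  (x⁵)³: x · x⁵ = x⁶
  (x⁵)⁴: (x⁶) · x⁵ = x²
  (x⁵)⁵: (x²) · x⁵ = x⁷
  (x⁵)⁶: (x⁷) · x⁵ = x³

Answer: x³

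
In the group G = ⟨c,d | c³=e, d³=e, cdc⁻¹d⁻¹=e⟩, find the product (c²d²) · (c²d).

Compute (c²d²) · (c²d) by multiplying left to right and reducing via the relations at each step:
  (c²d²) · c² = cd²
  (cd²) · d = c

Answer: c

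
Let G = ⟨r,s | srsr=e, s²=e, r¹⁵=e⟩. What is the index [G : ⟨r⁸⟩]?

First find ord(r⁸) by computing successive powers:
  (r⁸)¹ = r⁸, (r⁸)² = r, (r⁸)³ = r⁹, (r⁸)⁴ = r², (r⁸)⁵ = r¹⁰, (r⁸)⁶ = r³, (r⁸)⁷ = r¹¹, (r⁸)⁸ = r⁴, (r⁸)⁹ = r¹², (r⁸)¹⁰ = r⁵, (r⁸)¹¹ = r¹³, (r⁸)¹² = r⁶, (r⁸)¹³ = r¹⁴, (r⁸)¹⁴ = r⁷, (r⁸)¹⁵ = e.
So |⟨r⁸⟩| = ord(r⁸) = 15. With |G| = 30, by Lagrange [G : ⟨r⁸⟩] = 30/15 = 2.

Answer: 2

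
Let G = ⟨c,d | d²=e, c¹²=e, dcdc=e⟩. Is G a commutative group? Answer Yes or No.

c·d = cd but d·c = c¹¹d, so c·d ≠ d·c and G is not abelian.

Answer: No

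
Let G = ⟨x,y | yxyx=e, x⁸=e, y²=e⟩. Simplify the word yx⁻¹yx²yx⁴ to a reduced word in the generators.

Multiply left to right, reducing at each step:
  y · x⁻¹ = xy
  (xy) · y = x
  x · x² = x³
  (x³) · y = x³y
  (x³y) · x⁴ = x⁷y

Answer: x⁷y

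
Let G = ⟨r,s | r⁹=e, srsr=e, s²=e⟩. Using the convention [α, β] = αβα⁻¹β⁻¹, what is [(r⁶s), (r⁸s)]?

[(r⁶s), (r⁸s)] = (r⁶s)·(r⁸s)·(r⁶s)⁻¹·(r⁸s)⁻¹.
  (r⁶s) · (r⁸s) = r⁷
  (r⁷) · (r⁶s) = r⁴s
  (r⁴s) · (r⁸s) = r⁵

Answer: r⁵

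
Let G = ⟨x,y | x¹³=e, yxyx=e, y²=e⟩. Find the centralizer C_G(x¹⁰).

⟨x¹⁰⟩ ⊆ C_G(x¹⁰) since powers of x¹⁰ commute with x¹⁰; so |C_G(x¹⁰)| ≥ |⟨x¹⁰⟩| = 13.
By orbit–stabilizer, |C_G(x¹⁰)| = |G| / |conj. class of x¹⁰| = 26 / 2 = 13.
The 13 elements commuting with x¹⁰ are {e, x, x², x³, x⁴, x⁵, x⁶, x⁷, x⁸, x⁹, x¹⁰, x¹¹, x¹²}.

Answer: {e, x, x², x³, x⁴, x⁵, x⁶, x⁷, x⁸, x⁹, x¹⁰, x¹¹, x¹²}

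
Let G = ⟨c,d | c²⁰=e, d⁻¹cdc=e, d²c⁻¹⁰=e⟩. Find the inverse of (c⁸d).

The order of (c⁸d) is 4 (smallest k with (c⁸d)ᵏ = e), so (c⁸d)⁻¹ = (c⁸d)³ = c⁸d⁻¹.
Check: (c⁸d) · (c⁸d⁻¹) → (c⁸d) · c⁸ = d;   d · d⁻¹ = e, giving e as required.

Answer: c⁸d⁻¹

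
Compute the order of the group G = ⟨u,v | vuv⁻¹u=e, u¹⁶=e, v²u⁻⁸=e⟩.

Enumerate words in the generators, reducing via the relations: the distinct elements are
  {e, u, v, uv, u², u³, u⁴, u⁵, u⁶, u⁷, u⁸, u⁹, u²v, u³v, u¹², u¹³, u¹¹, u¹⁰, u¹⁴, u¹⁵, u⁴v, u⁵v, u⁶v, u⁷v, v⁻¹, uv⁻¹, u²v⁻¹, u³v⁻¹, u⁴v⁻¹, u⁵v⁻¹, u⁶v⁻¹, u⁷v⁻¹}.
No further products give new elements, so |G| = 32.

Answer: 32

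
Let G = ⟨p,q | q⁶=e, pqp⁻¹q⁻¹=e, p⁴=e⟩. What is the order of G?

Enumerate words in the generators, reducing via the relations: the distinct elements are
  {e, p, q, pq, p², p³, q², q³, q⁴, q⁵, pq², pq³, pq⁴, pq⁵, p²q, p³q, p²q², p²q³, p²q⁴, p²q⁵, p³q², p³q³, p³q⁴, p³q⁵}.
No further products give new elements, so |G| = 24.

Answer: 24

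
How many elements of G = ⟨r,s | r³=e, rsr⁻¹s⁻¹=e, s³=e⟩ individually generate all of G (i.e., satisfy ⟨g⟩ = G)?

⟨g⟩ = G would require ord(g) = |G| = 9, but the maximum element order in G is 3 < 9. So G is not cyclic and no single element generates it: the count is 0.

Answer: 0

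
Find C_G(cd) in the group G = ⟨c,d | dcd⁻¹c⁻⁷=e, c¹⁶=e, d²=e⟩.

⟨cd⟩ ⊆ C_G(cd) since powers of cd commute with cd; so |C_G(cd)| ≥ |⟨cd⟩| = 4.
By orbit–stabilizer, |C_G(cd)| = |G| / |conj. class of cd| = 32 / 8 = 4.
The 4 elements commuting with cd are {e, c⁸, cd, c⁹d}.

Answer: {e, c⁸, cd, c⁹d}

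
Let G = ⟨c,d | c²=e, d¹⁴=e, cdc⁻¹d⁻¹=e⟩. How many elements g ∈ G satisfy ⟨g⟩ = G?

⟨g⟩ = G would require ord(g) = |G| = 28, but the maximum element order in G is 14 < 28. So G is not cyclic and no single element generates it: the count is 0.

Answer: 0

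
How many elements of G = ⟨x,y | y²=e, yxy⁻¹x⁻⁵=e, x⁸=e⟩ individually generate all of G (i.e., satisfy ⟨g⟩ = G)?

⟨g⟩ = G would require ord(g) = |G| = 16, but the maximum element order in G is 8 < 16. So G is not cyclic and no single element generates it: the count is 0.

Answer: 0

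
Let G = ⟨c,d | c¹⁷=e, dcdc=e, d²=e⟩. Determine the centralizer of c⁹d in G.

⟨c⁹d⟩ ⊆ C_G(c⁹d) since powers of c⁹d commute with c⁹d; so |C_G(c⁹d)| ≥ |⟨c⁹d⟩| = 2.
By orbit–stabilizer, |C_G(c⁹d)| = |G| / |conj. class of c⁹d| = 34 / 17 = 2.
The 2 elements commuting with c⁹d are {e, c⁹d}.

Answer: {e, c⁹d}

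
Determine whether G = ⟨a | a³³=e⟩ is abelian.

G has a single generator, so G is cyclic and hence abelian.

Answer: Yes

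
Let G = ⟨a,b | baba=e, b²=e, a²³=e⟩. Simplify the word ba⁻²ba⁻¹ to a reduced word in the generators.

Multiply left to right, reducing at each step:
  b · a⁻² = a²b
  (a²b) · b = a²
  (a²) · a⁻¹ = a

Answer: a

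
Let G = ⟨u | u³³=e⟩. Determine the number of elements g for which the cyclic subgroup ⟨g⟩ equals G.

G is cyclic of order 33. An element generates G iff its order is 33, and a cyclic group of order 33 has exactly φ(33) = 20 such elements.

Answer: 20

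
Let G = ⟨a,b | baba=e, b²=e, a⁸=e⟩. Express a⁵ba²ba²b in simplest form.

Multiply left to right, reducing at each step:
  (a⁵) · b = a⁵b
  (a⁵b) · a² = a³b
  (a³b) · b = a³
  (a³) · a² = a⁵
  (a⁵) · b = a⁵b

Answer: a⁵b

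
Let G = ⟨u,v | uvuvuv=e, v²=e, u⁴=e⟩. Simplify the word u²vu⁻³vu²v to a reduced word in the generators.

Multiply left to right, reducing at each step:
  (u²) · v = u²v
  (u²v) · u⁻³ = u²vu
  (u²vu) · v = uvu³
  (uvu³) · u² = uvu
  (uvu) · v = vu³

Answer: vu³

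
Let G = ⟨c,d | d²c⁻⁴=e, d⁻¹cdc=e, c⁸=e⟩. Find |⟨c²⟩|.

|⟨c²⟩| equals the order of c². Compute successive powers until reaching e:
  (c²)¹ = c², (c²)² = c⁴, (c²)³ = c⁶, (c²)⁴ = e.
The smallest positive k with (c²)ᵏ = e is 4, so |⟨c²⟩| = 4.

Answer: 4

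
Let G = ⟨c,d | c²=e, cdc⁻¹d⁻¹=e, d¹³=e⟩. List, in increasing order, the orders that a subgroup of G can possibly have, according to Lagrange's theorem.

|G| = 26 = 2 · 13. By Lagrange's theorem the order of any subgroup divides 26; the divisors of 26 are 1, 2, 13, 26.

Answer: 1, 2, 13, 26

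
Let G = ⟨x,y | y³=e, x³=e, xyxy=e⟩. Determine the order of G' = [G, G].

G' = [G, G] is generated by all commutators. The generator-pair commutators are: [x, y] = xy²x.
The subgroup they normally generate is {e, xy, x²y², xy²x}, of order 4.
Check: |G/G'| = 12/4 = 3 is the order of the abelianisation.

Answer: 4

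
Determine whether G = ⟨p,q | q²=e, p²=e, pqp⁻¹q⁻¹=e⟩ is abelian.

Each pair of generators commutes: p·q = pq = q·p. Since the generators pairwise commute, every element of G commutes with every other, so G is abelian.

Answer: Yes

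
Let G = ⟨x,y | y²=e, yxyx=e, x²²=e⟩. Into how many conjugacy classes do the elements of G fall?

The conjugacy classes (representative and size) are:
  [e] (size 1), [x] (size 2), [x²] (size 2), [x¹⁹] (size 2), [x⁴] (size 2), [x⁵] (size 2), [x⁶] (size 2), [x⁷] (size 2), [x⁸] (size 2), [x¹³] (size 2), [x¹⁰] (size 2), [x¹¹] (size 1), [x⁶y] (size 11), [xy] (size 11).
Class equation: 1 + 2 + 2 + 2 + 2 + 2 + 2 + 2 + 2 + 2 + 2 + 1 + 11 + 11 = 44 = |G|. So G has 14 conjugacy classes.

Answer: 14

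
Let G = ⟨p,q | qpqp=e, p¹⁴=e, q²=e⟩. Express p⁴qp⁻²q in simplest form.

Multiply left to right, reducing at each step:
  (p⁴) · q = p⁴q
  (p⁴q) · p⁻² = p⁶q
  (p⁶q) · q = p⁶

Answer: p⁶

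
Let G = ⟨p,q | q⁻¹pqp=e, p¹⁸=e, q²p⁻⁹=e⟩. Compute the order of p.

Compute successive powers until reaching e:
  p¹ = p, p² = p², p³ = p³, p⁴ = p⁴, p⁵ = p⁵, p⁶ = p⁶, p⁷ = p⁷, p⁸ = p⁸, p⁹ = p⁹, p¹⁰ = p¹⁰, p¹¹ = p¹¹, p¹² = p¹², p¹³ = p¹³, p¹⁴ = p¹⁴, p¹⁵ = p¹⁵, p¹⁶ = p¹⁶, p¹⁷ = p¹⁷, p¹⁸ = e.
The smallest positive k with pᵏ = e is 18.

Answer: 18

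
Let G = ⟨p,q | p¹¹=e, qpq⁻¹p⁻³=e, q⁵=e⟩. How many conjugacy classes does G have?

The conjugacy classes (representative and size) are:
  [e] (size 1), [p³] (size 5), [p⁶] (size 5), [p⁷q] (size 11), [p⁹q²] (size 11), [p⁷q³] (size 11), [p⁷q⁴] (size 11).
Class equation: 1 + 5 + 5 + 11 + 11 + 11 + 11 = 55 = |G|. So G has 7 conjugacy classes.

Answer: 7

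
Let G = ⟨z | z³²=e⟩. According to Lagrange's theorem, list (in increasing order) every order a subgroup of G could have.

|G| = 32 = 2⁵. By Lagrange's theorem the order of any subgroup divides 32; the divisors of 32 are 1, 2, 4, 8, 16, 32.

Answer: 1, 2, 4, 8, 16, 32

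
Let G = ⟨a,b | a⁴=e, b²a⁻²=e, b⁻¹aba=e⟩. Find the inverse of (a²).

The order of (a²) is 2 (smallest k with (a²)ᵏ = e), so (a²)⁻¹ = (a²)¹ = a².
Check: (a²) · (a²) → (a²) · a² = e, giving e as required.

Answer: a²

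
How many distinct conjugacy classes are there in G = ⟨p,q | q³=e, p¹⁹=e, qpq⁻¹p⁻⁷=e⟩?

The conjugacy classes (representative and size) are:
  [e] (size 1), [p¹¹] (size 3), [p¹⁴] (size 3), [p⁶] (size 3), [p¹⁷] (size 3), [p¹²] (size 3), [p¹⁰] (size 3), [p²q] (size 19), [p¹⁸q²] (size 19).
Class equation: 1 + 3 + 3 + 3 + 3 + 3 + 3 + 19 + 19 = 57 = |G|. So G has 9 conjugacy classes.

Answer: 9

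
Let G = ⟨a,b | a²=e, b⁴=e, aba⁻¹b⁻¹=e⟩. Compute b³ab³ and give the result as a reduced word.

Multiply left to right, reducing at each step:
  (b³) · a = ab³
  (ab³) · b³ = ab²

Answer: ab²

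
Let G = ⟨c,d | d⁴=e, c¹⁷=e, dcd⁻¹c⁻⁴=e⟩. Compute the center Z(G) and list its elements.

An element z ∈ Z(G) iff z commutes with every generator.
For example e is central: e·c = c = c·e; e·d = d = d·e.
Whereas c ∉ Z(G) since c·d = cd ≠ c⁴d = d·c.
Checking each of the 68 elements this way gives Z(G) = {e}, of order 1.

Answer: {e}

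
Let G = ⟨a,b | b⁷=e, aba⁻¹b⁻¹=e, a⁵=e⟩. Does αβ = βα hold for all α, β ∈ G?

Each pair of generators commutes: a·b = ab = b·a. Since the generators pairwise commute, every element of G commutes with every other, so G is abelian.

Answer: Yes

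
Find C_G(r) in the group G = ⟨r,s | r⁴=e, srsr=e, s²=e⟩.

⟨r⟩ ⊆ C_G(r) since powers of r commute with r; so |C_G(r)| ≥ |⟨r⟩| = 4.
By orbit–stabilizer, |C_G(r)| = |G| / |conj. class of r| = 8 / 2 = 4.
The 4 elements commuting with r are {e, r, r², r³}.

Answer: {e, r, r², r³}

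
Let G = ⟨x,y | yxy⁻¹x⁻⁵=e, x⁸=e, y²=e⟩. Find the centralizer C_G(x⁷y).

⟨x⁷y⟩ ⊆ C_G(x⁷y) since powers of x⁷y commute with x⁷y; so |C_G(x⁷y)| ≥ |⟨x⁷y⟩| = 8.
By orbit–stabilizer, |C_G(x⁷y)| = |G| / |conj. class of x⁷y| = 16 / 2 = 8.
The 8 elements commuting with x⁷y are {e, x², x⁴, x⁶, x⁵y, xy, x⁷y, x³y}.

Answer: {e, x², x⁴, x⁶, x⁵y, xy, x⁷y, x³y}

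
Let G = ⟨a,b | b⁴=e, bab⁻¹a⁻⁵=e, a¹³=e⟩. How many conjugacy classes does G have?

The conjugacy classes (representative and size) are:
  [e] (size 1), [a] (size 4), [a²] (size 4), [a⁹] (size 4), [a¹²b] (size 13), [a⁴b²] (size 13), [a¹²b³] (size 13).
Class equation: 1 + 4 + 4 + 4 + 13 + 13 + 13 = 52 = |G|. So G has 7 conjugacy classes.

Answer: 7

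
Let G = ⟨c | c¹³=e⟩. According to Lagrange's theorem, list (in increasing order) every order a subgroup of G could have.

|G| = 13 = 13. By Lagrange's theorem the order of any subgroup divides 13; the divisors of 13 are 1, 13.

Answer: 1, 13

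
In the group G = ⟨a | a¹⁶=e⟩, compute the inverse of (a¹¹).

The order of (a¹¹) is 16 (smallest k with (a¹¹)ᵏ = e), so (a¹¹)⁻¹ = (a¹¹)¹⁵ = a⁵.
Check: (a¹¹) · (a⁵) → (a¹¹) · a⁵ = e, giving e as required.

Answer: a⁵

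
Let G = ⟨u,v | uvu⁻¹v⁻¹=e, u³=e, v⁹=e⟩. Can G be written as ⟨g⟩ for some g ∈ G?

|G| = 27, but the maximum element order in G is 9 < 27. No single element generates all of G, so G is not cyclic.

Answer: No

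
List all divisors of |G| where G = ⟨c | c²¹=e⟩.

|G| = 21 = 3 · 7. By Lagrange's theorem the order of any subgroup divides 21; the divisors of 21 are 1, 3, 7, 21.

Answer: 1, 3, 7, 21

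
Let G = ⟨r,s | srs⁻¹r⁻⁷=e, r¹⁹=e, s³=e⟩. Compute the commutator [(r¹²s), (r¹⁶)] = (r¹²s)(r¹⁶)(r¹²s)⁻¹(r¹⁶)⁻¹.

[(r¹²s), (r¹⁶)] = (r¹²s)·(r¹⁶)·(r¹²s)⁻¹·(r¹⁶)⁻¹.
  (r¹²s) · (r¹⁶) = r¹⁰s
  (r¹⁰s) · (rs²) = r¹⁷
  (r¹⁷) · (r³) = r

Answer: r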